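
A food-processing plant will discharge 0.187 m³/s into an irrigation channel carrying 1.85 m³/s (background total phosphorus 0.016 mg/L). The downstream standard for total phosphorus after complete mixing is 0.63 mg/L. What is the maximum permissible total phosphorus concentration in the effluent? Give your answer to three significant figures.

At the limit, (Qr·Cr + Qe·Cₑ)/(Qr + Qe) = 0.63:
Cₑ = (2.037·0.63 − 1.850·0.01600) / 0.1870 = 6.704 mg/L.

6.70 mg/L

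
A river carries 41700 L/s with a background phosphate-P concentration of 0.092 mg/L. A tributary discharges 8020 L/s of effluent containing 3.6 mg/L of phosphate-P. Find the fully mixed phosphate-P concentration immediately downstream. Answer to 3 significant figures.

Conservation of mass: C = (41700·0.09200 + 8020·3.600) / 49720 = 32710/49720 = 0.6579 mg/L.

0.658 mg/L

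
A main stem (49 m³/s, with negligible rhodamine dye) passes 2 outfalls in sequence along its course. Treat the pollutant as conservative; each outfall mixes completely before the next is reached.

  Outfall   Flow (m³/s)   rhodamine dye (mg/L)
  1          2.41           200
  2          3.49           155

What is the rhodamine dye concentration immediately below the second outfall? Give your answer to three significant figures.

18.6 mg/L

After outfall 1: Q = 49.00 + 2.410 = 51.41 m³/s; C = (49.00·0 + 2.410·200.0)/51.41 = 9.376 mg/L.
After outfall 2: Q = 51.41 + 3.490 = 54.90 m³/s; C = (51.41·9.376 + 3.490·155.0)/54.90 = 18.63 mg/L.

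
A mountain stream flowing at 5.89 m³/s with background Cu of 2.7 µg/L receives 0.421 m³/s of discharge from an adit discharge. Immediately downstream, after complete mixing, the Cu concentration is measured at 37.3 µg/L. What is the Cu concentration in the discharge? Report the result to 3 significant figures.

Mass balance: 5.890·2.700 + 0.4210·Cₑ = 6.311·37.30
→ Cₑ = (6.311·37.30 − 5.890·2.700) / 0.4210 = 521.4 µg/L.

521 µg/L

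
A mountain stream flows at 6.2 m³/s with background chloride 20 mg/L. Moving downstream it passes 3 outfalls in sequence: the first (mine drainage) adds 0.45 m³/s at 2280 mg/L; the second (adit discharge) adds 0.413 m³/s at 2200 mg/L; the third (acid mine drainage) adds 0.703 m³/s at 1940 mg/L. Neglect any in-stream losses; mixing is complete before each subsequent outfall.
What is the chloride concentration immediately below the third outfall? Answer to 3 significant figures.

After outfall 1: Q = 6.200 + 0.4500 = 6.650 m³/s; C = (6.200·20.00 + 0.4500·2280)/6.650 = 172.9 mg/L.
After outfall 2: Q = 6.650 + 0.4130 = 7.063 m³/s; C = (6.650·172.9 + 0.4130·2200)/7.063 = 291.5 mg/L.
After outfall 3: Q = 7.063 + 0.7030 = 7.766 m³/s; C = (7.063·291.5 + 0.7030·1940)/7.766 = 440.7 mg/L.

441 mg/L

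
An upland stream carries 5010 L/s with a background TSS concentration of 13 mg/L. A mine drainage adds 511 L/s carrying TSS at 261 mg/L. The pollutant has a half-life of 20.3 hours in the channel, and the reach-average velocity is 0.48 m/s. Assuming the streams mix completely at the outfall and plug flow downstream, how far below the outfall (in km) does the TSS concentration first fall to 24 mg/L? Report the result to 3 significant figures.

Conservation of mass: C = (5010·13.00 + 511.0·261.0) / 5521 = 198500/5521 = 35.95 mg/L.
Half-life 20.3 h → k = ln 2 / 20.3 = 0.03415 h⁻¹ = 0.8195 d⁻¹.
Set 35.95·exp(−k·t) = 24 → t = ln(35.95/24)/k = 42610 s = 11.84 h.
Distance = v·t = 0.48·42610 = 20450 m = 20.45 km.

20.5 km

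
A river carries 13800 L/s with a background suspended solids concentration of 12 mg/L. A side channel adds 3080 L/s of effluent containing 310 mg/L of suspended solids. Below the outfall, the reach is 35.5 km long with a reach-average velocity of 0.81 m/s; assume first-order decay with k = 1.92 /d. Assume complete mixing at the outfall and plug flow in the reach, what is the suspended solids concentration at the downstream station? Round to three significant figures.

Conservation of mass: C = (13800·12.00 + 3080·310.0) / 16880 = 1120000/16880 = 66.37 mg/L.
Travel time t = 35.5·1000 / 0.81 = 43830 s = 12.17 h.
After decay, C = 66.37 × e^(−kt) = 66.37 × 0.3776 = 25.06 mg/L.

25.1 mg/L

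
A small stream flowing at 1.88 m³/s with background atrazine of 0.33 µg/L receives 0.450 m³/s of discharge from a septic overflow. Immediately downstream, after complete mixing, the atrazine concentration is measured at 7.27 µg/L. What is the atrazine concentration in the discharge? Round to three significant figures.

36.3 µg/L

Mass balance: 1.880·0.3300 + 0.4500·Cₑ = 2.330·7.270
→ Cₑ = (2.330·7.270 − 1.880·0.3300) / 0.4500 = 36.26 µg/L.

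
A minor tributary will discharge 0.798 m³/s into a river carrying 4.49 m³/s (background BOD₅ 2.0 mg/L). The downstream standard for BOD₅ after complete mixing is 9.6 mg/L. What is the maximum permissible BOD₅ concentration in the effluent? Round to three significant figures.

At the limit, (Qr·Cr + Qe·Cₑ)/(Qr + Qe) = 9.6:
Cₑ = (5.288·9.6 − 4.490·2.000) / 0.7980 = 52.36 mg/L.

52.4 mg/L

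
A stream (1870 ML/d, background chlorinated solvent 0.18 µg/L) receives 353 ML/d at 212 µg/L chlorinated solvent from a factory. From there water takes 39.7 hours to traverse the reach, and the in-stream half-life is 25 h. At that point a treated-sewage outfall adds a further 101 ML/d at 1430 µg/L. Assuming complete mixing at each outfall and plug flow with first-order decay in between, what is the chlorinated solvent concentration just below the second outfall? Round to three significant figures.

72.9 µg/L

After mixing, C = (1870·0.1800 + 353.0·212.0) / 2223 = 75170/2223 = 33.82 µg/L; combined flow 2223 ML/d.
Half-life 25 h → k = ln 2 / 25 = 0.02773 h⁻¹ = 0.6654 d⁻¹.
After decay, C = 33.82 × e^(−kt) = 33.82 × 0.3326 = 11.25 µg/L.
At the second outfall, C = (2223·11.25 + 101.0·1430) / (2223 + 101.0) = 72.91 µg/L.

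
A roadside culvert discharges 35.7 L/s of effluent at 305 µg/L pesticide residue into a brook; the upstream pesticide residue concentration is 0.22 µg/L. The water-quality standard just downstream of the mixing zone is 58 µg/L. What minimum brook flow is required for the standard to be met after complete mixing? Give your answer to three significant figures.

153 L/s

Set C_mix = 58: (Q·0.2200 + 35.70·305.0) / (Q + 35.70) = 58
→ Q = 35.70·(305.0 − 58)/(58 − 0.2200) = 152.6 L/s.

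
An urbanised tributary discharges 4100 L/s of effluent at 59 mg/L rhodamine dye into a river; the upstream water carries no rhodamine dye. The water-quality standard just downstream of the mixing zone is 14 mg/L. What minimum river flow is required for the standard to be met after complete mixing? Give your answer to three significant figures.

Set C_mix = 14: (Q·0 + 4100·59.00) / (Q + 4100) = 14
→ Q = 4100·(59.00 − 14)/(14 − 0) = 13180 L/s.

13200 L/s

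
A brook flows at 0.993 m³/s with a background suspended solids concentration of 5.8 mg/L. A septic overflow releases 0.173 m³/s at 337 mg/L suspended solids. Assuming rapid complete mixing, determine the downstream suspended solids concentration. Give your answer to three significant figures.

Conservation of mass: C = (0.9930·5.800 + 0.1730·337.0) / 1.166 = 64.06/1.166 = 54.94 mg/L.

54.9 mg/L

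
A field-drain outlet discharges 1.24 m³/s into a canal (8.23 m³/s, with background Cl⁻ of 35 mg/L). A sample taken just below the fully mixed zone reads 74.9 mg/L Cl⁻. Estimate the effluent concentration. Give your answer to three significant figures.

340 mg/L

Mass balance: 8.230·35.00 + 1.240·Cₑ = 9.470·74.90
→ Cₑ = (9.470·74.90 − 8.230·35.00) / 1.240 = 339.7 mg/L.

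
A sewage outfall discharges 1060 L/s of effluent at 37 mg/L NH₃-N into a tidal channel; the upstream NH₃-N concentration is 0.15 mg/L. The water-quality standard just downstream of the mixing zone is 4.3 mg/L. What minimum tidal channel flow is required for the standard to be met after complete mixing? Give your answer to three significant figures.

8350 L/s

Set C_mix = 4.3: (Q·0.1500 + 1060·37.00) / (Q + 1060) = 4.3
→ Q = 1060·(37.00 − 4.3)/(4.3 − 0.1500) = 8352 L/s.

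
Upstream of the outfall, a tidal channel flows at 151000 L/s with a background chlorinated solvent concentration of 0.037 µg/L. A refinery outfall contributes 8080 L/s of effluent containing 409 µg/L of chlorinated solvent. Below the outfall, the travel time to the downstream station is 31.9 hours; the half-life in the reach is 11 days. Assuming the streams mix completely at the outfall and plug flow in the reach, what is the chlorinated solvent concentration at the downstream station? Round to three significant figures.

19.1 µg/L

After mixing, C = (151000·0.03700 + 8080·409.0) / 159100 = 3310000/159100 = 20.81 µg/L.
Half-life 11 d → k = ln 2 / 11 = 0.06301 d⁻¹.
Applying C = C₀e^(−kt): 20.81 × 0.9197 = 19.14 µg/L.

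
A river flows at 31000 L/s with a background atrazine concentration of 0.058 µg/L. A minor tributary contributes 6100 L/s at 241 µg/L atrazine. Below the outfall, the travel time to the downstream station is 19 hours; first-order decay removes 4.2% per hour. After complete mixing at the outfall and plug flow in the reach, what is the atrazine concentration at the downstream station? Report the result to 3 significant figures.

17.6 µg/L

Conservation of mass: C = (31000·0.05800 + 6100·241.0) / 37100 = 1472000/37100 = 39.67 µg/L.
4.2%/h lost → k = −ln(1 − 0.042) = 0.04291 h⁻¹.
Decay over the reach: 39.67·exp(−kt) = 39.67·0.4425 = 17.56 µg/L.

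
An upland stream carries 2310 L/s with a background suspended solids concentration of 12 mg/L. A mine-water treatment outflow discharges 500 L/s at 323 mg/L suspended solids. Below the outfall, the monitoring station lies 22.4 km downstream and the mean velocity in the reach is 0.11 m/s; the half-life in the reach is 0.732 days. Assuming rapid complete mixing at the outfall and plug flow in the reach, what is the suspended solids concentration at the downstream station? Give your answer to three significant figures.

7.23 mg/L

Mass balance: C = (2310·12.00 + 500.0·323.0) / 2810 = 189200/2810 = 67.34 mg/L.
Travel time t = 22.4·1000 / 0.11 = 203600 s = 56.57 h.
Half-life 0.732 d → k = ln 2 / 0.732 = 0.9469 d⁻¹.
After decay, C = 67.34 × e^(−kt) = 67.34 × 0.1073 = 7.228 mg/L.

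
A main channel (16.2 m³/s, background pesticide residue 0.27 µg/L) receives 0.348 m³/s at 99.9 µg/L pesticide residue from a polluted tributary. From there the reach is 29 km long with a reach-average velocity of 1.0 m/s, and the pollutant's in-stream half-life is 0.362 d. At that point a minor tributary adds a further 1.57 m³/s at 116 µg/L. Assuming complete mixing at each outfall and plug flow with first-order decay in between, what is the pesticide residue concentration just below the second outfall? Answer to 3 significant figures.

After mixing, C = (16.20·0.2700 + 0.3480·99.90) / 16.55 = 39.14/16.55 = 2.365 µg/L; combined flow 16.55 m³/s.
Travel time t = 29·1000 / 1.0 = 29000 s = 8.056 h.
Half-life 0.362 d → k = ln 2 / 0.362 = 1.915 d⁻¹.
Applying C = C₀e^(−kt): 2.365 × 0.5259 = 1.244 µg/L.
Second outfall: C = (16.55·1.244 + 1.570·116.0)/18.12 = 11.19 µg/L.

11.2 µg/L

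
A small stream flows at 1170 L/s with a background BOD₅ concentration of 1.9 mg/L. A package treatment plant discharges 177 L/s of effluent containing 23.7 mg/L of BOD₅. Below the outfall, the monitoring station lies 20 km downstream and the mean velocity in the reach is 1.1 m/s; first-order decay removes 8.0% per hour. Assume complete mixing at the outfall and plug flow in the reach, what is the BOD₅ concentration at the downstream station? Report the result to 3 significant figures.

3.13 mg/L

Mixed concentration C = ΣQC/ΣQ = (1170·1.900 + 177.0·23.70) / 1347 = 6418/1347 = 4.765 mg/L.
Travel time t = 20·1000 / 1.1 = 18180 s = 5.051 h.
8.0%/h lost → k = −ln(1 − 0.08) = 0.08338 h⁻¹.
First-order decay: C = 4.765·exp(−k·t) = 4.765·0.6563 = 3.127 mg/L.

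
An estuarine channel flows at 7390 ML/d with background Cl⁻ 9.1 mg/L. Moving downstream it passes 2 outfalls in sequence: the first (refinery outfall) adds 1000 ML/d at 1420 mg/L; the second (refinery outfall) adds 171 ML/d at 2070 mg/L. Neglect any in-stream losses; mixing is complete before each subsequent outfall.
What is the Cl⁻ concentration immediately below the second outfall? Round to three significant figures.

Outfall 1: combined Q = 8390 ML/d; C = (7390·9.100 + 1000·1420)/8390 = 177.3 mg/L.
Outfall 2: combined Q = 8561 ML/d; C = (8390·177.3 + 171.0·2070)/8561 = 215.1 mg/L.

215 mg/L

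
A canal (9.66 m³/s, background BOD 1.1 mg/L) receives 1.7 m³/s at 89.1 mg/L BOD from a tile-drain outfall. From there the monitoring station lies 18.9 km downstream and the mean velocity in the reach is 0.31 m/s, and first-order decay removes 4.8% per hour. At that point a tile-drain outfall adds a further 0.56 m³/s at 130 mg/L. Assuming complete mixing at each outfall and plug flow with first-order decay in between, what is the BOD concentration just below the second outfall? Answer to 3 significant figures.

12.0 mg/L

Conservation of mass: C = (9.660·1.100 + 1.700·89.10) / 11.36 = 162.1/11.36 = 14.27 mg/L; combined flow 11.36 m³/s.
Travel time t = 18.9·1000 / 0.31 = 60970 s = 16.94 h.
4.8%/h lost → k = −ln(1 − 0.048) = 0.04919 h⁻¹.
After decay, C = 14.27 × e^(−kt) = 14.27 × 0.4347 = 6.203 mg/L.
Second outfall: C = (11.36·6.203 + 0.5600·130.0)/11.92 = 12.02 mg/L.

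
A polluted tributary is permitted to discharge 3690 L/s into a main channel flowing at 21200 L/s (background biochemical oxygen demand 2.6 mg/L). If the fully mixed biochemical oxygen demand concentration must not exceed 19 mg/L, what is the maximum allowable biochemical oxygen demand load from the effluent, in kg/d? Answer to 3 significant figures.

36100 kg/d

Mass balance at the limit: 21200·2.600 + 3690·Cₑ = 24890·19 → Cₑ = 113.2 mg/L.
3690 L/s = 3.690 m³/s. Load = 3.690 m³/s × 113.2 g/m³ × 86 400 s/d = 36100 kg/d.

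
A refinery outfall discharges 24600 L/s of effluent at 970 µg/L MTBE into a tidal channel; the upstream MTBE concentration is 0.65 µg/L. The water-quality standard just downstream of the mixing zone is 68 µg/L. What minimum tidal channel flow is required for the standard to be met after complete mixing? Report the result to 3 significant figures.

329000 L/s

Set C_mix = 68: (Q·0.6500 + 24600·970.0) / (Q + 24600) = 68
→ Q = 24600·(970.0 − 68)/(68 − 0.6500) = 329500 L/s.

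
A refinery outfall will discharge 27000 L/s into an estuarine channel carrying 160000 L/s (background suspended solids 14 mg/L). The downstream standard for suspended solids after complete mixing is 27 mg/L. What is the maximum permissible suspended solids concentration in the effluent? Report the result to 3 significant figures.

104 mg/L

At the limit, (Qr·Cr + Qe·Cₑ)/(Qr + Qe) = 27:
Cₑ = (187000·27 − 160000·14.00) / 27000 = 104.0 mg/L.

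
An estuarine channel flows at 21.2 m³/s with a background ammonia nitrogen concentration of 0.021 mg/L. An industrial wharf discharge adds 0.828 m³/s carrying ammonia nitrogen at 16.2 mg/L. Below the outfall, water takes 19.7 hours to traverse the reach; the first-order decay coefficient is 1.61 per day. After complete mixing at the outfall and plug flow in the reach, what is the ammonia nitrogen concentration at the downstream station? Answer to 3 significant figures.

0.168 mg/L

After mixing, C = (21.20·0.02100 + 0.8280·16.20) / 22.03 = 13.86/22.03 = 0.6291 mg/L.
Applying C = C₀e^(−kt): 0.6291 × 0.2667 = 0.1678 mg/L.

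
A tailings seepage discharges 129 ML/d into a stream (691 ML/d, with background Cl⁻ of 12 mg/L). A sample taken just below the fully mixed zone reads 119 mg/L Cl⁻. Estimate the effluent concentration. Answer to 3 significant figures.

692 mg/L

Mass balance: 691.0·12.00 + 129.0·Cₑ = 820.0·119.0
→ Cₑ = (820.0·119.0 − 691.0·12.00) / 129.0 = 692.2 mg/L.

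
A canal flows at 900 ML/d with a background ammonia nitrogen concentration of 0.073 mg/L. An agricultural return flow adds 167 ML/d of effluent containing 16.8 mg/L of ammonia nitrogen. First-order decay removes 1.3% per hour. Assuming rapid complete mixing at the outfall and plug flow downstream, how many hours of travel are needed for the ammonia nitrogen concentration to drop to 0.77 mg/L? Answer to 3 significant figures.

95.6 h

Flow-weighted average: C = (900.0·0.07300 + 167.0·16.80) / 1067 = 2871/1067 = 2.691 mg/L.
1.3%/h lost → k = −ln(1 − 0.013) = 0.01309 h⁻¹.
2.691·exp(−k·t) = 0.77 → t = ln(2.691/0.77)/k = 344300 s = 95.63 h.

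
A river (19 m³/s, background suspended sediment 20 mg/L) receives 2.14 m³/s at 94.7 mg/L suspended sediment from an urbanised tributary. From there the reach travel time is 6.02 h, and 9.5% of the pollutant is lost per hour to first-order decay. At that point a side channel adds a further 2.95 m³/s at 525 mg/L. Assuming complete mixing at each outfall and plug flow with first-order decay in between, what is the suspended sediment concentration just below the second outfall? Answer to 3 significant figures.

Mixed concentration C = ΣQC/ΣQ = (19.00·20.00 + 2.140·94.70) / 21.14 = 582.7/21.14 = 27.56 mg/L; combined flow 21.14 m³/s.
9.5%/h lost → k = −ln(1 − 0.095) = 0.09982 h⁻¹.
Decay over the reach: 27.56·exp(−kt) = 27.56·0.5483 = 15.11 mg/L.
At the second outfall, C = (21.14·15.11 + 2.950·525.0) / (21.14 + 2.950) = 77.55 mg/L.

77.6 mg/L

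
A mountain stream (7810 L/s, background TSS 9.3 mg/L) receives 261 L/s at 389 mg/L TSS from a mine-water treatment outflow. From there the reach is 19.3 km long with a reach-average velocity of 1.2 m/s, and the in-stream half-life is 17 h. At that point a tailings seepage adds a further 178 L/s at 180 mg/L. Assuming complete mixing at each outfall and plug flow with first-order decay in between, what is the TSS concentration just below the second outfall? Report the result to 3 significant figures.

21.5 mg/L

Mass balance: C = (7810·9.300 + 261.0·389.0) / 8071 = 174200/8071 = 21.58 mg/L; combined flow 8071 L/s.
Travel time t = 19.3·1000 / 1.2 = 16080 s = 4.468 h.
Half-life 17 h → k = ln 2 / 17 = 0.04077 h⁻¹ = 0.9786 d⁻¹.
Decay over the reach: 21.58·exp(−kt) = 21.58·0.8335 = 17.99 mg/L.
Second outfall: C = (8071·17.99 + 178.0·180.0)/8249 = 21.48 mg/L.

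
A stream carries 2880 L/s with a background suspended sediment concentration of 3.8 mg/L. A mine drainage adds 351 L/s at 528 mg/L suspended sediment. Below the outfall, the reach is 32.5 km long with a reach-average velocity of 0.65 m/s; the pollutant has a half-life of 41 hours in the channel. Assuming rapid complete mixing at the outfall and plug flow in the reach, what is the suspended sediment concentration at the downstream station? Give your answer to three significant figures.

Flow-weighted average: C = (2880·3.800 + 351.0·528.0) / 3231 = 196300/3231 = 60.75 mg/L.
Travel time t = 32.5·1000 / 0.65 = 50000 s = 13.89 h.
Half-life 41 h → k = ln 2 / 41 = 0.01691 h⁻¹ = 0.4057 d⁻¹.
First-order decay: C = 60.75·exp(−k·t) = 60.75·0.7907 = 48.03 mg/L.

48.0 mg/L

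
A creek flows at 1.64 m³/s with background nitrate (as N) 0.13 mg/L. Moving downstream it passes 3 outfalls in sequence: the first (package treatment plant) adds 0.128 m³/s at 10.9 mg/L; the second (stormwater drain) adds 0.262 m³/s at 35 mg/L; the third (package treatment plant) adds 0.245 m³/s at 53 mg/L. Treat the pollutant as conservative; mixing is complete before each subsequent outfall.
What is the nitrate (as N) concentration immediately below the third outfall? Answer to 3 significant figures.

10.4 mg/L

Outfall 1: combined Q = 1.768 m³/s; C = (1.640·0.1300 + 0.1280·10.90)/1.768 = 0.9097 mg/L.
Outfall 2: combined Q = 2.030 m³/s; C = (1.768·0.9097 + 0.2620·35.00)/2.030 = 5.310 mg/L.
Outfall 3: combined Q = 2.275 m³/s; C = (2.030·5.310 + 0.2450·53.00)/2.275 = 10.45 mg/L.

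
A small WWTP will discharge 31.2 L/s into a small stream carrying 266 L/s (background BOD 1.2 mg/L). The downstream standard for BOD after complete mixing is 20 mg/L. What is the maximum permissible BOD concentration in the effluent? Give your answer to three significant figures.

180 mg/L

At the limit, (Qr·Cr + Qe·Cₑ)/(Qr + Qe) = 20:
Cₑ = (297.2·20 − 266.0·1.200) / 31.20 = 180.3 mg/L.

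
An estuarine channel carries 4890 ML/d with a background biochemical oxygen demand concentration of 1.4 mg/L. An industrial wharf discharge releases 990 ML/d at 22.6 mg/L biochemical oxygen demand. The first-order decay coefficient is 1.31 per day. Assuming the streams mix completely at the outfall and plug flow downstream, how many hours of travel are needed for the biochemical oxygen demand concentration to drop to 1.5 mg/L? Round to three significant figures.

21.9 h

Conservation of mass: C = (4890·1.400 + 990.0·22.60) / 5880 = 29220/5880 = 4.969 mg/L.
4.969·exp(−k·t) = 1.5 → t = ln(4.969/1.5)/k = 79000 s = 21.95 h.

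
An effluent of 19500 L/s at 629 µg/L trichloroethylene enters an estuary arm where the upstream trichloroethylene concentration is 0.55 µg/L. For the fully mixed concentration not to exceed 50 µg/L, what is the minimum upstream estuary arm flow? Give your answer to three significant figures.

228000 L/s

Set C_mix = 50: (Q·0.5500 + 19500·629.0) / (Q + 19500) = 50
→ Q = 19500·(629.0 − 50)/(50 − 0.5500) = 228300 L/s.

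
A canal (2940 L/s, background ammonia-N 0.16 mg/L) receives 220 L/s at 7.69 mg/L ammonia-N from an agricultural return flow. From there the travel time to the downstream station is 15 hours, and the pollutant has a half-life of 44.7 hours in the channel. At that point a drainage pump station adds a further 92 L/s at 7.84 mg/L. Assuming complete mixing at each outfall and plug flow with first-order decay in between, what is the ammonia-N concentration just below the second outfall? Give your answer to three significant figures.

Mixed concentration C = ΣQC/ΣQ = (2940·0.1600 + 220.0·7.690) / 3160 = 2162/3160 = 0.6842 mg/L; combined flow 3160 L/s.
Half-life 44.7 h → k = ln 2 / 44.7 = 0.01551 h⁻¹ = 0.3722 d⁻¹.
Decay over the reach: 0.6842·exp(−kt) = 0.6842·0.7925 = 0.5422 mg/L.
Second outfall: C = (3160·0.5422 + 92.00·7.840)/3252 = 0.7487 mg/L.

0.749 mg/L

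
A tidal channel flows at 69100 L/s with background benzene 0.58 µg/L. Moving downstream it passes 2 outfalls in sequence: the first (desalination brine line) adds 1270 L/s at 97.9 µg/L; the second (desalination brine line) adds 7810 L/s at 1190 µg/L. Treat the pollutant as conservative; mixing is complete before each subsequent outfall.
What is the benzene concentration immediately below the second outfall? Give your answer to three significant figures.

121 µg/L

After outfall 1: Q = 69100 + 1270 = 70370 L/s; C = (69100·0.5800 + 1270·97.90)/70370 = 2.336 µg/L.
After outfall 2: Q = 70370 + 7810 = 78180 L/s; C = (70370·2.336 + 7810·1190)/78180 = 121.0 µg/L.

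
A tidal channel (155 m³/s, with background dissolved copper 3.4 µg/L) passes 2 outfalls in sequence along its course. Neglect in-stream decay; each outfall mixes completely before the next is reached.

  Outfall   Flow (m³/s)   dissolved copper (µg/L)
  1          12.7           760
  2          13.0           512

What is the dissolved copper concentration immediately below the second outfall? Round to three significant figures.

After outfall 1: Q = 155.0 + 12.70 = 167.7 m³/s; C = (155.0·3.400 + 12.70·760.0)/167.7 = 60.70 µg/L.
After outfall 2: Q = 167.7 + 13.00 = 180.7 m³/s; C = (167.7·60.70 + 13.00·512.0)/180.7 = 93.17 µg/L.

93.2 µg/L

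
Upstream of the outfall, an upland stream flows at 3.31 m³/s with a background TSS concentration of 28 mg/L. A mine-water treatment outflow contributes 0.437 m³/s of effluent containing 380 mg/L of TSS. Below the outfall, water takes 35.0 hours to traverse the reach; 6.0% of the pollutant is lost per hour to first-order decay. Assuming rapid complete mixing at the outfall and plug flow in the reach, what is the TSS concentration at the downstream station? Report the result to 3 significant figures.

Flow-weighted average: C = (3.310·28.00 + 0.4370·380.0) / 3.747 = 258.7/3.747 = 69.05 mg/L.
6.0%/h lost → k = −ln(1 − 0.06) = 0.06188 h⁻¹.
Applying C = C₀e^(−kt): 69.05 × 0.1147 = 7.919 mg/L.

7.92 mg/L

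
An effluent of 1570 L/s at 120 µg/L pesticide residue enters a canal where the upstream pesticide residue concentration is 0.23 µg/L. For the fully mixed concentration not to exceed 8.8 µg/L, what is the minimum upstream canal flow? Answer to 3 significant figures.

Set C_mix = 8.8: (Q·0.2300 + 1570·120.0) / (Q + 1570) = 8.8
→ Q = 1570·(120.0 − 8.8)/(8.8 − 0.2300) = 20370 L/s.

20400 L/s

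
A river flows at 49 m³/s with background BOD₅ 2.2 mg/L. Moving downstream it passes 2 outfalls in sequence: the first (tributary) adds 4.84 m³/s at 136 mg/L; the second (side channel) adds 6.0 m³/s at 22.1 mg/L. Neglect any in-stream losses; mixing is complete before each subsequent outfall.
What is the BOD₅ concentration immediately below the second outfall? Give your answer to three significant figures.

15.0 mg/L

Below outfall 1: Q → 53.84 m³/s, C = (49.00·2.200 + 4.840·136.0)/53.84 = 14.23 mg/L.
Below outfall 2: Q → 59.84 m³/s, C = (53.84·14.23 + 6.000·22.10)/59.84 = 15.02 mg/L.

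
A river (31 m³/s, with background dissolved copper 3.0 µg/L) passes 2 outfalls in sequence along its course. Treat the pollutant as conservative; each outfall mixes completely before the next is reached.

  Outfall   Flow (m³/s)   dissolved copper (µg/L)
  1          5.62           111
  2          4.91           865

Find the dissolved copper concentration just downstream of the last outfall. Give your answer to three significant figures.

120 µg/L

After outfall 1: Q = 31.00 + 5.620 = 36.62 m³/s; C = (31.00·3.000 + 5.620·111.0)/36.62 = 19.57 µg/L.
After outfall 2: Q = 36.62 + 4.910 = 41.53 m³/s; C = (36.62·19.57 + 4.910·865.0)/41.53 = 119.5 µg/L.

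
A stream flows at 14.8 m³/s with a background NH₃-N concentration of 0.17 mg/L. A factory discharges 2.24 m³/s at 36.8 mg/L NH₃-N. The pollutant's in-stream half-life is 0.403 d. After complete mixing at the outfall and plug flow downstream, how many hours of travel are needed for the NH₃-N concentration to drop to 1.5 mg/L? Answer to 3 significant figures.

16.8 h

Conservation of mass: C = (14.80·0.1700 + 2.240·36.80) / 17.04 = 84.95/17.04 = 4.985 mg/L.
Half-life 0.403 d → k = ln 2 / 0.403 = 1.720 d⁻¹.
4.985·exp(−k·t) = 1.5 → t = ln(4.985/1.5)/k = 60330 s = 16.76 h.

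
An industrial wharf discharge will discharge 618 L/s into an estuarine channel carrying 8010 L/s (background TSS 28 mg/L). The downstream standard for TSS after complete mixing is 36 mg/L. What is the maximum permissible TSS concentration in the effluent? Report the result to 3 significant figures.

At the limit, (Qr·Cr + Qe·Cₑ)/(Qr + Qe) = 36:
Cₑ = (8628·36 − 8010·28.00) / 618.0 = 139.7 mg/L.

140 mg/L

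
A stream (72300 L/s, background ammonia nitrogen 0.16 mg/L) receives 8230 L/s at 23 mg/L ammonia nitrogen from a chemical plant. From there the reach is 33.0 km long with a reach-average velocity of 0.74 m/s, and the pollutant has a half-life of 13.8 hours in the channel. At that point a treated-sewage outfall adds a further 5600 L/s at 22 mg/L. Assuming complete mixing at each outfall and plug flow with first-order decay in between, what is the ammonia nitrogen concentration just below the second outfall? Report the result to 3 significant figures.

Mass balance: C = (72300·0.1600 + 8230·23.00) / 80530 = 200900/80530 = 2.494 mg/L; combined flow 80530 L/s.
Travel time t = 33.0·1000 / 0.74 = 44590 s = 12.39 h.
Half-life 13.8 h → k = ln 2 / 13.8 = 0.05023 h⁻¹ = 1.205 d⁻¹.
After decay, C = 2.494 × e^(−kt) = 2.494 × 0.5368 = 1.339 mg/L.
At the second outfall, C = (80530·1.339 + 5600·22.00) / (80530 + 5600) = 2.682 mg/L.

2.68 mg/L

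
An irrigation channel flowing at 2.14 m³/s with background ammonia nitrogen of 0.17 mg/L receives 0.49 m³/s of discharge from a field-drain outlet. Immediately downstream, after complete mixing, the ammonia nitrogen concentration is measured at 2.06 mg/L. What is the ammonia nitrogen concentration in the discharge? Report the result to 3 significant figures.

10.3 mg/L

Mass balance: 2.140·0.1700 + 0.4900·Cₑ = 2.630·2.060
→ Cₑ = (2.630·2.060 − 2.140·0.1700) / 0.4900 = 10.31 mg/L.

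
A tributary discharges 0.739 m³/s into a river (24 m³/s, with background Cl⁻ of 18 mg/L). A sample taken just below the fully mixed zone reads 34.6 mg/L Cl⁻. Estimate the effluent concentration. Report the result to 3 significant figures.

Mass balance: 24.00·18.00 + 0.7390·Cₑ = 24.74·34.60
→ Cₑ = (24.74·34.60 − 24.00·18.00) / 0.7390 = 573.7 mg/L.

574 mg/L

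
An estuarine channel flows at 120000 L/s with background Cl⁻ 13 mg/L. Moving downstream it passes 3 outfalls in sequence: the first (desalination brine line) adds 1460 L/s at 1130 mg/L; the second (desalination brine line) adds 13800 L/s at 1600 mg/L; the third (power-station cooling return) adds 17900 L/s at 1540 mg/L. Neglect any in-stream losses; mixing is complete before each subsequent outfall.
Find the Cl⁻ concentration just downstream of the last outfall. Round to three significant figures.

345 mg/L

After outfall 1: Q = 120000 + 1460 = 121500 L/s; C = (120000·13.00 + 1460·1130)/121500 = 26.43 mg/L.
After outfall 2: Q = 121500 + 13800 = 135300 L/s; C = (121500·26.43 + 13800·1600)/135300 = 187.0 mg/L.
After outfall 3: Q = 135300 + 17900 = 153200 L/s; C = (135300·187.0 + 17900·1540)/153200 = 345.1 mg/L.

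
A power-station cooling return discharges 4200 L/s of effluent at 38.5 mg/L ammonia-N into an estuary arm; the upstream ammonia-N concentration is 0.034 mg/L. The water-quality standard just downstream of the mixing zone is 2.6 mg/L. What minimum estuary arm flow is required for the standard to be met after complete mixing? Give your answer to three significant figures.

Set C_mix = 2.6: (Q·0.03400 + 4200·38.50) / (Q + 4200) = 2.6
→ Q = 4200·(38.50 − 2.6)/(2.6 − 0.03400) = 58760 L/s.

58800 L/s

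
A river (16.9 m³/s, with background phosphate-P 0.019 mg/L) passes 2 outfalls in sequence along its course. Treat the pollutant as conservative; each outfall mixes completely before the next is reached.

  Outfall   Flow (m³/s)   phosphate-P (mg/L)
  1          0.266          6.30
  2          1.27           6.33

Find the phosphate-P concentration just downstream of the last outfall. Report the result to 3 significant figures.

0.544 mg/L

After outfall 1: Q = 16.90 + 0.2660 = 17.17 m³/s; C = (16.90·0.01900 + 0.2660·6.300)/17.17 = 0.1163 mg/L.
After outfall 2: Q = 17.17 + 1.270 = 18.44 m³/s; C = (17.17·0.1163 + 1.270·6.330)/18.44 = 0.5444 mg/L.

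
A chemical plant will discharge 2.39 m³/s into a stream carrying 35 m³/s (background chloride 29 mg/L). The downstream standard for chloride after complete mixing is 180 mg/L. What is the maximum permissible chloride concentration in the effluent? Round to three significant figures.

2390 mg/L

At the limit, (Qr·Cr + Qe·Cₑ)/(Qr + Qe) = 180:
Cₑ = (37.39·180 − 35.00·29.00) / 2.390 = 2391 mg/L.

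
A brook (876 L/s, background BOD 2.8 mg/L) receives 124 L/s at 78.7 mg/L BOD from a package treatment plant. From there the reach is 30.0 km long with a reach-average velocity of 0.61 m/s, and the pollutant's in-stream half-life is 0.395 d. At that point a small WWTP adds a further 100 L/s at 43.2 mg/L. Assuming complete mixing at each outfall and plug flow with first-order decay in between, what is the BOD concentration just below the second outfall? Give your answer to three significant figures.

After mixing, C = (876.0·2.800 + 124.0·78.70) / 1000 = 12210/1000 = 12.21 mg/L; combined flow 1000 L/s.
Travel time t = 30.0·1000 / 0.61 = 49180 s = 13.66 h.
Half-life 0.395 d → k = ln 2 / 0.395 = 1.755 d⁻¹.
Decay over the reach: 12.21·exp(−kt) = 12.21·0.3683 = 4.498 mg/L.
Second outfall: C = (1000·4.498 + 100.0·43.20)/1100 = 8.016 mg/L.

8.02 mg/L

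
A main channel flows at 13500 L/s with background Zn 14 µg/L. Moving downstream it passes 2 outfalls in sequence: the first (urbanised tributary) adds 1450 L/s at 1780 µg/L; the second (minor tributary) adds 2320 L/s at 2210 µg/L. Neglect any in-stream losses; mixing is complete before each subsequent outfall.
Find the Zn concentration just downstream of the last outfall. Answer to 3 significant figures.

457 µg/L

Outfall 1: combined Q = 14950 L/s; C = (13500·14.00 + 1450·1780)/14950 = 185.3 µg/L.
Outfall 2: combined Q = 17270 L/s; C = (14950·185.3 + 2320·2210)/17270 = 457.3 µg/L.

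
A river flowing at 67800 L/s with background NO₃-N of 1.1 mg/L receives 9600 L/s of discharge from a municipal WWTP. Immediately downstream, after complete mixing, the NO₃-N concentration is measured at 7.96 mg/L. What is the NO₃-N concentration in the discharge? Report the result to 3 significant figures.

56.4 mg/L

Mass balance: 67800·1.100 + 9600·Cₑ = 77400·7.960
→ Cₑ = (77400·7.960 − 67800·1.100) / 9600 = 56.41 mg/L.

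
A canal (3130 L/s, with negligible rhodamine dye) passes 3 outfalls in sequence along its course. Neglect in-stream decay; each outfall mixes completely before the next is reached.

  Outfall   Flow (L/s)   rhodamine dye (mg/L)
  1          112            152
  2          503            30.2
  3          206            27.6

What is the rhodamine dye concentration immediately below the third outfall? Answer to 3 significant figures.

After outfall 1: Q = 3130 + 112.0 = 3242 L/s; C = (3130·0 + 112.0·152.0)/3242 = 5.251 mg/L.
After outfall 2: Q = 3242 + 503.0 = 3745 L/s; C = (3242·5.251 + 503.0·30.20)/3745 = 8.602 mg/L.
After outfall 3: Q = 3745 + 206.0 = 3951 L/s; C = (3745·8.602 + 206.0·27.60)/3951 = 9.593 mg/L.

9.59 mg/L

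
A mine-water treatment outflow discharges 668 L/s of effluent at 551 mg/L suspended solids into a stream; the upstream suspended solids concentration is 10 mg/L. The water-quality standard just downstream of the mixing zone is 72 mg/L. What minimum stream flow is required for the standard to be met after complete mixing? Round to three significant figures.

5160 L/s

Set C_mix = 72: (Q·10.00 + 668.0·551.0) / (Q + 668.0) = 72
→ Q = 668.0·(551.0 − 72)/(72 − 10.00) = 5161 L/s.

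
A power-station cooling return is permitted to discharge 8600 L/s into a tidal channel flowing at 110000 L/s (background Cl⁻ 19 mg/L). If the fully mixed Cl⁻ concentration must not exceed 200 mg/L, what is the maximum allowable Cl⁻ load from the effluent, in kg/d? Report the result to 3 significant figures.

Mass balance at the limit: 110000·19.00 + 8600·Cₑ = 118600·200 → Cₑ = 2515 mg/L.
8600 L/s = 8.600 m³/s. Load = 8.600 m³/s × 2515 g/m³ × 86 400 s/d = 1869000 kg/d.

1870000 kg/d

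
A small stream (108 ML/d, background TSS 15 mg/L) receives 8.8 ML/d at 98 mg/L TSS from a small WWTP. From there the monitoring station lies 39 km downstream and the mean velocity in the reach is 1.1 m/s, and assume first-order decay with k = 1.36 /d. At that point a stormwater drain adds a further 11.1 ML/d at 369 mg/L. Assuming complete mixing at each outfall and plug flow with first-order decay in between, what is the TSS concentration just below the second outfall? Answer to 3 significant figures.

43.1 mg/L

Flow-weighted average: C = (108.0·15.00 + 8.800·98.00) / 116.8 = 2482/116.8 = 21.25 mg/L; combined flow 116.8 ML/d.
Travel time t = 39·1000 / 1.1 = 35450 s = 9.848 h.
Applying C = C₀e^(−kt): 21.25 × 0.5723 = 12.16 mg/L.
Second outfall: C = (116.8·12.16 + 11.10·369.0)/127.9 = 43.13 mg/L.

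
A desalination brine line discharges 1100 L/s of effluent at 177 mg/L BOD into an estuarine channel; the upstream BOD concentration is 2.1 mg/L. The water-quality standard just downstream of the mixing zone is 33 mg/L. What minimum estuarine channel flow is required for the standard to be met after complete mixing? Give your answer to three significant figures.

Set C_mix = 33: (Q·2.100 + 1100·177.0) / (Q + 1100) = 33
→ Q = 1100·(177.0 − 33)/(33 − 2.100) = 5126 L/s.

5130 L/s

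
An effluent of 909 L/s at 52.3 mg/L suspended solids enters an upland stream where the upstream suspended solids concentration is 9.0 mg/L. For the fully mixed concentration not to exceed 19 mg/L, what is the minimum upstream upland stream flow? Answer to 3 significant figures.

3030 L/s

Set C_mix = 19: (Q·9.000 + 909.0·52.30) / (Q + 909.0) = 19
→ Q = 909.0·(52.30 − 19)/(19 − 9.000) = 3027 L/s.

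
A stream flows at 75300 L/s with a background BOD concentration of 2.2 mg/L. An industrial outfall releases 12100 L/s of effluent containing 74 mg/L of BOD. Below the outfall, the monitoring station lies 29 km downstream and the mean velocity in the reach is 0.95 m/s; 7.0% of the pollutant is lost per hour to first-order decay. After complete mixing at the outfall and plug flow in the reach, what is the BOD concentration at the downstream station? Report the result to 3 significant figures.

6.56 mg/L

After mixing, C = (75300·2.200 + 12100·74.00) / 87400 = 1061000/87400 = 12.14 mg/L.
Travel time t = 29·1000 / 0.95 = 30530 s = 8.480 h.
7.0%/h lost → k = −ln(1 − 0.07) = 0.07257 h⁻¹.
Applying C = C₀e^(−kt): 12.14 × 0.5404 = 6.561 mg/L.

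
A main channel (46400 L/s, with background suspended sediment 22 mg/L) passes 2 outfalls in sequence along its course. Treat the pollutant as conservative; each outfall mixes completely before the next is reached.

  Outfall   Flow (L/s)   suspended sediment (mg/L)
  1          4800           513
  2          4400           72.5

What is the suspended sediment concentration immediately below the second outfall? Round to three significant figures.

After outfall 1: Q = 46400 + 4800 = 51200 L/s; C = (46400·22.00 + 4800·513.0)/51200 = 68.03 mg/L.
After outfall 2: Q = 51200 + 4400 = 55600 L/s; C = (51200·68.03 + 4400·72.50)/55600 = 68.38 mg/L.

68.4 mg/L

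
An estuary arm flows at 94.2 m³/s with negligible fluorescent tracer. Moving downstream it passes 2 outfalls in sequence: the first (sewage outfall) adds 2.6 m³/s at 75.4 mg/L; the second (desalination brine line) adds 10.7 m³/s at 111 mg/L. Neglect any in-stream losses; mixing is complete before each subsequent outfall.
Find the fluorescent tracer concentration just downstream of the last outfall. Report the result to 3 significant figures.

Below outfall 1: Q → 96.80 m³/s, C = (94.20·0 + 2.600·75.40)/96.80 = 2.025 mg/L.
Below outfall 2: Q → 107.5 m³/s, C = (96.80·2.025 + 10.70·111.0)/107.5 = 12.87 mg/L.

12.9 mg/L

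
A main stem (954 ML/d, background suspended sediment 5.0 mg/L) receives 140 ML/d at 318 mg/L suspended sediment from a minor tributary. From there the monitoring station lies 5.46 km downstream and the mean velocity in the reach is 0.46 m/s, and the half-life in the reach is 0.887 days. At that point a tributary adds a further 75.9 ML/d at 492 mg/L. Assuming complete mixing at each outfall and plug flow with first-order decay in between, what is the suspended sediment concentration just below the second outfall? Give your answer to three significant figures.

Mass balance: C = (954.0·5.000 + 140.0·318.0) / 1094 = 49290/1094 = 45.05 mg/L; combined flow 1094 ML/d.
Travel time t = 5.46·1000 / 0.46 = 11870 s = 3.297 h.
Half-life 0.887 d → k = ln 2 / 0.887 = 0.7815 d⁻¹.
Decay over the reach: 45.05·exp(−kt) = 45.05·0.8982 = 40.47 mg/L.
Second outfall: C = (1094·40.47 + 75.90·492.0)/1170 = 69.76 mg/L.

69.8 mg/L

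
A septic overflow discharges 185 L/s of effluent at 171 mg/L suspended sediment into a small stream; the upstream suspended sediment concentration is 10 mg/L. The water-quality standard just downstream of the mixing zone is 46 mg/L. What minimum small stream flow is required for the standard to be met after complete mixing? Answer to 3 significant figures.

Set C_mix = 46: (Q·10.00 + 185.0·171.0) / (Q + 185.0) = 46
→ Q = 185.0·(171.0 − 46)/(46 − 10.00) = 642.4 L/s.

642 L/s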